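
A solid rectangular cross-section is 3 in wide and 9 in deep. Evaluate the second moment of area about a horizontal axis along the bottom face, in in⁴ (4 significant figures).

I_base ≈ 729.0 in⁴

The section: 3 × 9, A = 27 in², y = 4.5 in, Ī = 182.25 in⁴.
Transfer it to the base of the section using Ī + A·d² with d = y − 0:
  the section: d = 4.5 in → contributes +729 in⁴
Total I = 729 in⁴.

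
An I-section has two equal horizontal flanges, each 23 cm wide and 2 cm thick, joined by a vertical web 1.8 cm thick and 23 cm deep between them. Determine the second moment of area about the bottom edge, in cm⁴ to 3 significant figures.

Split into non-overlapping primitives; take the origin at the lower-left of the bounding box.
Bottom flange: 23 × 2, A = 46 cm², y = 1 cm, Ī = 15.333 cm⁴.
Web: 1.8 × 23, A = 41.4 cm², y = 13.5 cm, Ī = 1825.1 cm⁴.
Top flange: 23 × 2, A = 46 cm², y = 26 cm, Ī = 15.333 cm⁴.
Transfer each piece to the bottom edge using Ī + A·d² with d = y − 0:
  bottom flange: d = 1 cm → contributes +61.333 cm⁴
  web: d = 13.5 cm → contributes +9370.2 cm⁴
  top flange: d = 26 cm → contributes +31 111 cm⁴
Total I = 40 543 cm⁴.

I_base ≈ 4.05 × 10⁴ cm⁴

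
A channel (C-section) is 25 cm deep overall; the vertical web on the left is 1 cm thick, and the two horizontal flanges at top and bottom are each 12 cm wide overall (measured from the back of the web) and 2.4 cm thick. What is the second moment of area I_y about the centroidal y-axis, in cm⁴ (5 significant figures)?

I_y ≈ 1145.3 cm⁴

Break the section into simple shapes (no overlaps), measuring from the bottom-left corner of the bounding box.
Web: 1 × 25, A = 25 cm², x = 0.5 cm, Ī = 2.083333 cm⁴.
Top flange (beyond web): 11 × 2.4, A = 26.4 cm², x = 6.5 cm, Ī = 266.2 cm⁴.
Bottom flange (beyond web): 11 × 2.4, A = 26.4 cm², x = 6.5 cm, Ī = 266.2 cm⁴.
Centroid: x̄ = ΣA·x / ΣA = 4.571979 cm.
Transfer each piece to the centroidal y-axis using Ī + A·d² with d = x − 4.571979:
  web: d = -4.071979 cm → contributes +416.6087 cm⁴
  top flange (beyond web): d = 1.928021 cm → contributes +364.3358 cm⁴
  bottom flange (beyond web): d = 1.928021 cm → contributes +364.3358 cm⁴
Total I = 1145.28 cm⁴.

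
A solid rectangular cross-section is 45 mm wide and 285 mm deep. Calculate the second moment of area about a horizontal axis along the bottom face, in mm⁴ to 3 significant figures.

The section: 45 × 285, A = 12 825 mm², y = 142.5 mm, Ī = 86 809 219 mm⁴.
Transfer it to a horizontal axis along the bottom face using Ī + A·d² with d = y − 0:
  the section: d = 142.5 mm → contributes +347 236 875 mm⁴
Total I = 347 236 875 mm⁴.

I_base ≈ 3.47 × 10⁸ mm⁴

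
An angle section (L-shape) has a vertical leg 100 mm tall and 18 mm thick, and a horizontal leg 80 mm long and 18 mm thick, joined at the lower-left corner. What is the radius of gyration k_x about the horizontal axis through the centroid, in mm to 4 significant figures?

Split into non-overlapping primitives; take the origin at the lower-left of the bounding box.
Vertical leg: 18 × 100, A = 1 800 mm², y = 50 mm, Ī = 1 500 000 mm⁴.
Horizontal leg (remainder): 62 × 18, A = 1 116 mm², y = 9 mm, Ī = 30 132 mm⁴.
Centroid: ȳ = ΣA·y / ΣA = 34.3086 mm.
Transfer each piece to the horizontal axis through the centroid using Ī + A·d² with d = y − 34.3086:
  vertical leg: d = 15.6914 mm → contributes +1 943 194 mm⁴
  horizontal leg (remainder): d = -25.3086 mm → contributes +744 961 mm⁴
Total I = 2 688 154 mm⁴.
Radius of gyration: k = √(I/A) = √(2 688 154 / 2 916) = 30.3622 mm.

k_x ≈ 30.36 mm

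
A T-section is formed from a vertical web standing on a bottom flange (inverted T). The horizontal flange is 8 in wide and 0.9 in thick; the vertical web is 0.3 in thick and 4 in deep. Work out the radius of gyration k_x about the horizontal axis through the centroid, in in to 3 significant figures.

Break the section into simple shapes (no overlaps), measuring from the bottom-left corner of the bounding box.
Flange: 8 × 0.9, A = 7.2 in², y = 0.45 in, Ī = 0.486 in⁴.
Web: 0.3 × 4, A = 1.2 in², y = 2.9 in, Ī = 1.6 in⁴.
Centroid: ȳ = ΣA·y / ΣA = 0.8 in.
Transfer each piece to the horizontal axis through the centroid using Ī + A·d² with d = y − 0.8:
  flange: d = -0.35 in → contributes +1.368 in⁴
  web: d = 2.1 in → contributes +6.892 in⁴
Total I = 8.26 in⁴.
Radius of gyration: k = √(I/A) = √(8.26 / 8.4) = 0.99163 in.

k_x ≈ 0.992 in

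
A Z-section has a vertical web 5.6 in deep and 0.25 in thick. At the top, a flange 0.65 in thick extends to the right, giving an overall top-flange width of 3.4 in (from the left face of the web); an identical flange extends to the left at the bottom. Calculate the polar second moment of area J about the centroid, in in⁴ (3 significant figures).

Break the section into simple shapes (no overlaps), measuring from the bottom-left corner of the bounding box.
Web: 0.25 × 5.6, A = 1.4 in², y = 2.8 in, Ī = 3.6587 in⁴.
Top flange (beyond web): 3.15 × 0.65, A = 2.0475 in², y = 5.275 in, Ī = 0.072089 in⁴.
Bottom flange (beyond web): 3.15 × 0.65, A = 2.0475 in², y = 0.325 in, Ī = 0.072089 in⁴.
Centroid: ȳ = ΣA·y / ΣA = 2.8 in.
Transfer each piece to the centroidal x-axis using Ī + A·d² with d = y − 2.8:
  web: d = 0 in → contributes +3.6587 in⁴
  top flange (beyond web): d = 2.475 in → contributes +12.614 in⁴
  bottom flange (beyond web): d = -2.475 in → contributes +12.614 in⁴
Total I = 28.887 in⁴.
For the y-axis: x̄ = 3.275 in.
Repeating about the centroidal y-axis gives I_y = 15.228 in⁴.
Polar second moment: J = I_x + I_y = 44.115 in⁴.

J ≈ 44.1 in⁴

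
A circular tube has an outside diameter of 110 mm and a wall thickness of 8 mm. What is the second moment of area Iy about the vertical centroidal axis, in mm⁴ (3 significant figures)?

Break the section into simple shapes (no overlaps), measuring from the bottom-left corner of the bounding box.
Outer circle: ⌀110, A = 9503.3 mm², x = 55 mm, Ī = 7 186 884 mm⁴.
Bore (subtracted): ⌀94, A = 6939.8 mm², x = 55 mm, Ī = 3 832 492 mm⁴.
By symmetry the centroid is at mid-width, x̄ = 55 mm.
All pieces are centred on the vertical centroidal axis, so I = ΣĪ (holes subtracted) = 3 354 392 mm⁴.

Iy ≈ 3.35 × 10⁶ mm⁴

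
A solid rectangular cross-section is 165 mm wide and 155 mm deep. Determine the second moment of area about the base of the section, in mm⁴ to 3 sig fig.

The section: 165 × 155, A = 25 575 mm², y = 77.5 mm, Ī = 51 203 281 mm⁴.
Transfer it to the bottom edge using Ī + A·d² with d = y − 0:
  the section: d = 77.5 mm → contributes +204 813 125 mm⁴
Total I = 204 813 125 mm⁴.

I_base ≈ 2.05 × 10⁸ mm⁴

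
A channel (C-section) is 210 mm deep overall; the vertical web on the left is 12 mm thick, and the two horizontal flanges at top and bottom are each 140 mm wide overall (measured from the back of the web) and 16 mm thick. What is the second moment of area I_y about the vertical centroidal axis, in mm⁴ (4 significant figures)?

I_y ≈ 1.327 × 10⁷ mm⁴

Break the section into simple shapes (no overlaps), measuring from the bottom-left corner of the bounding box.
Web: 12 × 210, A = 2 520 mm², x = 6 mm, Ī = 30 240 mm⁴.
Top flange (beyond web): 128 × 16, A = 2 048 mm², x = 76 mm, Ī = 2 796 203 mm⁴.
Bottom flange (beyond web): 128 × 16, A = 2 048 mm², x = 76 mm, Ī = 2 796 203 mm⁴.
Centroid: x̄ = ΣA·x / ΣA = 49.3374 mm.
Transfer each piece to the vertical centroidal axis using Ī + A·d² with d = x − 49.3374:
  web: d = -43.3374 mm → contributes +4 763 120 mm⁴
  top flange (beyond web): d = 26.6626 mm → contributes +4 252 118 mm⁴
  bottom flange (beyond web): d = 26.6626 mm → contributes +4 252 118 mm⁴
Total I = 13 267 356 mm⁴.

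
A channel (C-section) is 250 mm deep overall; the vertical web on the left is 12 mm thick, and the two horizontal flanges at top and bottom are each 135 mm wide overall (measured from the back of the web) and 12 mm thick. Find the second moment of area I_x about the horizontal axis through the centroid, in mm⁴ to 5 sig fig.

Break the section into simple shapes (no overlaps), measuring from the bottom-left corner of the bounding box.
Web: 12 × 250, A = 3 000 mm², y = 125 mm, Ī = 15 625 000 mm⁴.
Top flange (beyond web): 123 × 12, A = 1 476 mm², y = 244 mm, Ī = 17 712 mm⁴.
Bottom flange (beyond web): 123 × 12, A = 1 476 mm², y = 6 mm, Ī = 17 712 mm⁴.
By symmetry the centroid is at mid-height, ȳ = 125 mm.
Transfer each piece to the horizontal axis through the centroid using Ī + A·d² with d = y − 125:
  web: d = 0 mm → contributes +15 625 000 mm⁴
  top flange (beyond web): d = 119 mm → contributes +20 919 348 mm⁴
  bottom flange (beyond web): d = -119 mm → contributes +20 919 348 mm⁴
Total I = 57 463 696 mm⁴.

I_x ≈ 5.7464 × 10⁷ mm⁴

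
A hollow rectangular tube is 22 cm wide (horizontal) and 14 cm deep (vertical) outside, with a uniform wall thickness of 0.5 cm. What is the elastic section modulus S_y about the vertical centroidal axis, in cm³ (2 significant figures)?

Break the section into simple shapes (no overlaps), measuring from the bottom-left corner of the bounding box.
Outer rectangle: 22 × 14, A = 308 cm², x = 11 cm, Ī = 12 423 cm⁴.
Inner void (subtracted): 21 × 13, A = 273 cm², x = 11 cm, Ī = 10 033 cm⁴.
By symmetry the centroid is at mid-width, x̄ = 11 cm.
All pieces are centred on the vertical centroidal axis, so I = ΣĪ (holes subtracted) = 2 390 cm⁴.
Extreme fibre distance c = 11 cm; S = I/c = 217.3 cm³.

S_y ≈ 220 cm³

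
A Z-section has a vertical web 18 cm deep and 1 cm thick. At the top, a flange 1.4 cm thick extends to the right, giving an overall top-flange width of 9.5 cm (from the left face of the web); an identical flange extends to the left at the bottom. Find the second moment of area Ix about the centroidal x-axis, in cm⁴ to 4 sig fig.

Treat the section as a set of non-overlapping primitives; coordinates are from the bounding-box lower-left.
Web: 1 × 18, A = 18 cm², y = 9 cm, Ī = 486 cm⁴.
Top flange (beyond web): 8.5 × 1.4, A = 11.9 cm², y = 17.3 cm, Ī = 1.94367 cm⁴.
Bottom flange (beyond web): 8.5 × 1.4, A = 11.9 cm², y = 0.7 cm, Ī = 1.94367 cm⁴.
Centroid: ȳ = ΣA·y / ΣA = 9 cm.
Transfer each piece to the centroidal x-axis using Ī + A·d² with d = y − 9:
  web: d = 0 cm → contributes +486 cm⁴
  top flange (beyond web): d = 8.3 cm → contributes +821.735 cm⁴
  bottom flange (beyond web): d = -8.3 cm → contributes +821.735 cm⁴
Total I = 2129.47 cm⁴.

Ix ≈ 2129 cm⁴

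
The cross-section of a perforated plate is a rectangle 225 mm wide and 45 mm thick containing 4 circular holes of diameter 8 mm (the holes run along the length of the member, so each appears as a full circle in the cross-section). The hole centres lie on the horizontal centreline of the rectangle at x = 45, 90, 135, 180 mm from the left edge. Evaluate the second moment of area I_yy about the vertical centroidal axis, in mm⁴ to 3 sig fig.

Break the section into simple shapes (no overlaps), measuring from the bottom-left corner of the bounding box.
Plate: 225 × 45, A = 10 125 mm², x = 112.5 mm, Ī = 42 714 844 mm⁴.
Hole 1 (subtracted): ⌀8, A = 50.265 mm², x = 45 mm, Ī = 201.06 mm⁴.
Hole 2 (subtracted): ⌀8, A = 50.265 mm², x = 90 mm, Ī = 201.06 mm⁴.
Hole 3 (subtracted): ⌀8, A = 50.265 mm², x = 135 mm, Ī = 201.06 mm⁴.
Hole 4 (subtracted): ⌀8, A = 50.265 mm², x = 180 mm, Ī = 201.06 mm⁴.
By symmetry the centroid is at mid-width, x̄ = 112.5 mm.
Transfer each piece to the vertical centroidal axis using Ī + A·d² with d = x − 112.5:
  plate: d = 0 mm → contributes +42 714 844 mm⁴
  hole 1: d = -67.5 mm → contributes −229 223 mm⁴
  hole 2: d = -22.5 mm → contributes −25 648 mm⁴
  hole 3: d = 22.5 mm → contributes −25 648 mm⁴
  hole 4: d = 67.5 mm → contributes −229 223 mm⁴
Total I = 42 205 101 mm⁴.

I_yy ≈ 4.22 × 10⁷ mm⁴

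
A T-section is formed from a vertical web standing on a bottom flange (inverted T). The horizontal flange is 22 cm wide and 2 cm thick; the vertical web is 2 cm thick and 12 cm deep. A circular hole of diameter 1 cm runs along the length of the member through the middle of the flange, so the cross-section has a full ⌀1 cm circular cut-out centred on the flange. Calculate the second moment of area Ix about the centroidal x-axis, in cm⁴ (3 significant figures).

Ix ≈ 1060 cm⁴

Split into non-overlapping primitives; take the origin at the lower-left of the bounding box.
Flange: 22 × 2, A = 44 cm², y = 1 cm, Ī = 14.667 cm⁴.
Web: 2 × 12, A = 24 cm², y = 8 cm, Ī = 288 cm⁴.
Hole (subtracted): ⌀1, A = 0.7854 cm², y = 1 cm, Ī = 0.049087 cm⁴.
Centroid: ȳ = ΣA·y / ΣA = 3.4995 cm.
Transfer each piece to the centroidal x-axis using Ī + A·d² with d = y − 3.4995:
  flange: d = -2.4995 cm → contributes +289.55 cm⁴
  web: d = 4.5005 cm → contributes +774.12 cm⁴
  hole: d = -2.4995 cm → contributes −4.9557 cm⁴
Total I = 1058.7 cm⁴.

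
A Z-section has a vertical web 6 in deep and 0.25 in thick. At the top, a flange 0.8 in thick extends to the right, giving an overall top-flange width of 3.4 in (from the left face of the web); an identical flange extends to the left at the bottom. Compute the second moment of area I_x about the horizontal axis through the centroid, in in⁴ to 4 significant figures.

Split into non-overlapping primitives; take the origin at the lower-left of the bounding box.
Web: 0.25 × 6, A = 1.5 in², y = 3 in, Ī = 4.5 in⁴.
Top flange (beyond web): 3.15 × 0.8, A = 2.52 in², y = 5.6 in, Ī = 0.1344 in⁴.
Bottom flange (beyond web): 3.15 × 0.8, A = 2.52 in², y = 0.4 in, Ī = 0.1344 in⁴.
Centroid: ȳ = ΣA·y / ΣA = 3 in.
Transfer each piece to the horizontal axis through the centroid using Ī + A·d² with d = y − 3:
  web: d = 0 in → contributes +4.5 in⁴
  top flange (beyond web): d = 2.6 in → contributes +17.1696 in⁴
  bottom flange (beyond web): d = -2.6 in → contributes +17.1696 in⁴
Total I = 38.8392 in⁴.

I_x ≈ 38.84 in⁴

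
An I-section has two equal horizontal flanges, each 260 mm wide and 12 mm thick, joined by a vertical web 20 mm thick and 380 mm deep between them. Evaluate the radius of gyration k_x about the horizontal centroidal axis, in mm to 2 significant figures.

k_x ≈ 150 mm

Split into non-overlapping primitives; take the origin at the lower-left of the bounding box.
Bottom flange: 260 × 12, A = 3 120 mm², y = 6 mm, Ī = 37 440 mm⁴.
Web: 20 × 380, A = 7 600 mm², y = 202 mm, Ī = 91 453 333 mm⁴.
Top flange: 260 × 12, A = 3 120 mm², y = 398 mm, Ī = 37 440 mm⁴.
By symmetry the centroid is at mid-height, ȳ = 202 mm.
Transfer each piece to the horizontal centroidal axis using Ī + A·d² with d = y − 202:
  bottom flange: d = -196 mm → contributes +119 895 360 mm⁴
  web: d = 0 mm → contributes +91 453 333 mm⁴
  top flange: d = 196 mm → contributes +119 895 360 mm⁴
Total I = 331 244 053 mm⁴.
Radius of gyration: k = √(I/A) = √(331 244 053 / 13 840) = 154.7 mm.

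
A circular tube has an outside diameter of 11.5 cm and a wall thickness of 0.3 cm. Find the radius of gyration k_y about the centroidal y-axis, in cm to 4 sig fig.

Treat the section as a set of non-overlapping primitives; coordinates are from the bounding-box lower-left.
Outer circle: ⌀11.5, A = 103.869 cm², x = 5.75 cm, Ī = 858.541 cm⁴.
Bore (subtracted): ⌀10.9, A = 93.3132 cm², x = 5.75 cm, Ī = 692.909 cm⁴.
By symmetry the centroid is at mid-width, x̄ = 5.75 cm.
All pieces are centred on the centroidal y-axis, so I = ΣĪ (holes subtracted) = 165.633 cm⁴.
Radius of gyration: k = √(I/A) = √(165.633 / 10.5558) = 3.96122 cm.

k_y ≈ 3.961 cm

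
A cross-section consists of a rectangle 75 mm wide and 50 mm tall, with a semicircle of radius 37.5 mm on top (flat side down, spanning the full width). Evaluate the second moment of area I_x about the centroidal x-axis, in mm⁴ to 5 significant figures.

I_x ≈ 3.3254 × 10⁶ mm⁴

Break the section into simple shapes (no overlaps), measuring from the bottom-left corner of the bounding box.
Rectangular body: 75 × 50, A = 3 750 mm², y = 25 mm, Ī = 781 250 mm⁴.
Semicircular cap: semicircle r = 37.5, A = 2208.932 mm², y = 65.91549 mm, Ī = 217048.7 mm⁴.
Centroid: ȳ = ΣA·y / ΣA = 40.16707 mm.
Transfer each piece to the centroidal x-axis using Ī + A·d² with d = y − 40.16707:
  rectangular body: d = -15.16707 mm → contributes +1 643 900 mm⁴
  semicircular cap: d = 25.74842 mm → contributes +1 681 529 mm⁴
Total I = 3 325 430 mm⁴.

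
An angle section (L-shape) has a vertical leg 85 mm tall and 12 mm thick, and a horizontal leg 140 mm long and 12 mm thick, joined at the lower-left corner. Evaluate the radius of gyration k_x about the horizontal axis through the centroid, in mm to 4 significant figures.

Treat the section as a set of non-overlapping primitives; coordinates are from the bounding-box lower-left.
Vertical leg: 12 × 85, A = 1 020 mm², y = 42.5 mm, Ī = 614 125 mm⁴.
Horizontal leg (remainder): 128 × 12, A = 1 536 mm², y = 6 mm, Ī = 18 432 mm⁴.
Centroid: ȳ = ΣA·y / ΣA = 20.5657 mm.
Transfer each piece to the horizontal axis through the centroid using Ī + A·d² with d = y − 20.5657:
  vertical leg: d = 21.9343 mm → contributes +1 104 860 mm⁴
  horizontal leg (remainder): d = -14.5657 mm → contributes +344 310 mm⁴
Total I = 1 449 170 mm⁴.
Radius of gyration: k = √(I/A) = √(1 449 170 / 2 556) = 23.8111 mm.

k_x ≈ 23.81 mm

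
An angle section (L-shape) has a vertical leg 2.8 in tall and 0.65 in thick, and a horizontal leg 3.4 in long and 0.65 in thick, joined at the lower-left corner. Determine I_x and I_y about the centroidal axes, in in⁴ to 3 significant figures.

Break the section into simple shapes (no overlaps), measuring from the bottom-left corner of the bounding box.
Vertical leg: 0.65 × 2.8, A = 1.82 in², y = 1.4 in, Ī = 1.1891 in⁴.
Horizontal leg (remainder): 2.75 × 0.65, A = 1.7875 in², y = 0.325 in, Ī = 0.062935 in⁴.
Centroid: ȳ = ΣA·y / ΣA = 0.86734 in.
Transfer each piece to the centroidal x-axis using Ī + A·d² with d = y − 0.86734:
  vertical leg: d = 0.53266 in → contributes +1.7054 in⁴
  horizontal leg (remainder): d = -0.54234 in → contributes +0.5887 in⁴
Total I = 2.2941 in⁴.
For the y-axis: x̄ = 1.1673 in.
Repeating about the centroidal y-axis gives I_y = 3.7968 in⁴.

I_x ≈ 2.29 in⁴, I_y ≈ 3.80 in⁴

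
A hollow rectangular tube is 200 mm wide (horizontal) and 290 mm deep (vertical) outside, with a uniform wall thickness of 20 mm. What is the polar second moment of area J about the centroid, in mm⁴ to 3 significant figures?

J ≈ 3.06 × 10⁸ mm⁴

Break the section into simple shapes (no overlaps), measuring from the bottom-left corner of the bounding box.
Outer rectangle: 200 × 290, A = 58 000 mm², y = 145 mm, Ī = 406 483 333 mm⁴.
Inner void (subtracted): 160 × 250, A = 40 000 mm², y = 145 mm, Ī = 208 333 333 mm⁴.
By symmetry the centroid is at mid-height, ȳ = 145 mm.
All pieces are centred on the centroidal x-axis, so I = ΣĪ (holes subtracted) = 198 150 000 mm⁴.
Repeating about the centroidal y-axis gives I_y = 108 000 000 mm⁴.
Polar second moment: J = I_x + I_y = 306 150 000 mm⁴.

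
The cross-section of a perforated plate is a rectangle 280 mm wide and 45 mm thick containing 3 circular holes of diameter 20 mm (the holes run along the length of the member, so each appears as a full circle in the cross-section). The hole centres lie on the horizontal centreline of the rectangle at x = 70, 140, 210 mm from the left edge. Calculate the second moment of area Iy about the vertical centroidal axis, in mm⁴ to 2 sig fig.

Break the section into simple shapes (no overlaps), measuring from the bottom-left corner of the bounding box.
Plate: 280 × 45, A = 12 600 mm², x = 140 mm, Ī = 82 320 000 mm⁴.
Hole 1 (subtracted): ⌀20, A = 314.2 mm², x = 70 mm, Ī = 7 854 mm⁴.
Hole 2 (subtracted): ⌀20, A = 314.2 mm², x = 140 mm, Ī = 7 854 mm⁴.
Hole 3 (subtracted): ⌀20, A = 314.2 mm², x = 210 mm, Ī = 7 854 mm⁴.
By symmetry the centroid is at mid-width, x̄ = 140 mm.
Transfer each piece to the vertical centroidal axis using Ī + A·d² with d = x − 140:
  plate: d = 0 mm → contributes +82 320 000 mm⁴
  hole 1: d = -70 mm → contributes −1 547 234 mm⁴
  hole 2: d = 0 mm → contributes −7 854 mm⁴
  hole 3: d = 70 mm → contributes −1 547 234 mm⁴
Total I = 79 217 677 mm⁴.

Iy ≈ 7.9 × 10⁷ mm⁴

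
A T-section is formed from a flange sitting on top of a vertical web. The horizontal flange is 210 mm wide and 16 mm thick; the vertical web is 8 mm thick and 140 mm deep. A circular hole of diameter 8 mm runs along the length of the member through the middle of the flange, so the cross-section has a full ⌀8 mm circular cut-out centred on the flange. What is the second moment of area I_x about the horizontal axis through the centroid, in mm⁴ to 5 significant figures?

Split into non-overlapping primitives; take the origin at the lower-left of the bounding box.
Flange: 210 × 16, A = 3 360 mm², y = 148 mm, Ī = 71 680 mm⁴.
Web: 8 × 140, A = 1 120 mm², y = 70 mm, Ī = 1 829 333 mm⁴.
Hole (subtracted): ⌀8, A = 50.26548 mm², y = 148 mm, Ī = 201.0619 mm⁴.
Centroid: ȳ = ΣA·y / ΣA = 128.2787 mm.
Transfer each piece to the horizontal axis through the centroid using Ī + A·d² with d = y − 128.2787:
  flange: d = 19.72127 mm → contributes +1 378 480 mm⁴
  web: d = -58.27873 mm → contributes +5 633 313 mm⁴
  hole: d = 19.72127 mm → contributes −19750.74 mm⁴
Total I = 6 992 042 mm⁴.

I_x ≈ 6.9920 × 10⁶ mm⁴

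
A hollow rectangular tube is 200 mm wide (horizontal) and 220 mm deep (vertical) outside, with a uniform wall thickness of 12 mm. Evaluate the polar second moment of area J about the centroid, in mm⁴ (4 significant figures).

J ≈ 1.247 × 10⁸ mm⁴

Decompose the section into non-overlapping parts with the origin at the bottom-left of its bounding rectangle.
Outer rectangle: 200 × 220, A = 44 000 mm², y = 110 mm, Ī = 177 466 667 mm⁴.
Inner void (subtracted): 176 × 196, A = 34 496 mm², y = 110 mm, Ī = 110 433 195 mm⁴.
By symmetry the centroid is at mid-height, ȳ = 110 mm.
All pieces are centred on the centroidal x-axis, so I = ΣĪ (holes subtracted) = 67 033 472 mm⁴.
Repeating about the centroidal y-axis gives I_y = 57 620 992 mm⁴.
Polar second moment: J = I_x + I_y = 124 654 464 mm⁴.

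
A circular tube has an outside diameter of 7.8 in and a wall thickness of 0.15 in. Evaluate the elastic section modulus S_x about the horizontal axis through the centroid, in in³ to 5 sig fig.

S_x ≈ 6.7645 in³

Break the section into simple shapes (no overlaps), measuring from the bottom-left corner of the bounding box.
Outer circle: ⌀7.8, A = 47.78362 in², y = 3.9 in, Ī = 181.6972 in⁴.
Bore (subtracted): ⌀7.5, A = 44.17865 in², y = 3.9 in, Ī = 155.3156 in⁴.
By symmetry the centroid is at mid-height, ȳ = 3.9 in.
All pieces are centred on the horizontal axis through the centroid, so I = ΣĪ (holes subtracted) = 26.38168 in⁴.
Extreme fibre distance c = 3.9 in; S = I/c = 6.764532 in³.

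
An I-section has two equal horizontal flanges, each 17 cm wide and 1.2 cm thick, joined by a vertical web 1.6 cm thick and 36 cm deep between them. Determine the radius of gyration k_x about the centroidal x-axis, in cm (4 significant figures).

Decompose the section into non-overlapping parts with the origin at the bottom-left of its bounding rectangle.
Bottom flange: 17 × 1.2, A = 20.4 cm², y = 0.6 cm, Ī = 2.448 cm⁴.
Web: 1.6 × 36, A = 57.6 cm², y = 19.2 cm, Ī = 6220.8 cm⁴.
Top flange: 17 × 1.2, A = 20.4 cm², y = 37.8 cm, Ī = 2.448 cm⁴.
By symmetry the centroid is at mid-height, ȳ = 19.2 cm.
Transfer each piece to the centroidal x-axis using Ī + A·d² with d = y − 19.2:
  bottom flange: d = -18.6 cm → contributes +7060.03 cm⁴
  web: d = 0 cm → contributes +6220.8 cm⁴
  top flange: d = 18.6 cm → contributes +7060.03 cm⁴
Total I = 20340.9 cm⁴.
Radius of gyration: k = √(I/A) = √(20340.9 / 98.4) = 14.3776 cm.

k_x ≈ 14.38 cm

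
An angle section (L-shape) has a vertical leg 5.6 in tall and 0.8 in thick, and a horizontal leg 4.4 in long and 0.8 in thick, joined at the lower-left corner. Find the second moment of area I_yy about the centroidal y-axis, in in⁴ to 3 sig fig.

I_yy ≈ 11.8 in⁴

Treat the section as a set of non-overlapping primitives; coordinates are from the bounding-box lower-left.
Vertical leg: 0.8 × 5.6, A = 4.48 in², x = 0.4 in, Ī = 0.23893 in⁴.
Horizontal leg (remainder): 3.6 × 0.8, A = 2.88 in², x = 2.6 in, Ī = 3.1104 in⁴.
Centroid: x̄ = ΣA·x / ΣA = 1.2609 in.
Transfer each piece to the centroidal y-axis using Ī + A·d² with d = x − 1.2609:
  vertical leg: d = -0.86087 in → contributes +3.559 in⁴
  horizontal leg (remainder): d = 1.3391 in → contributes +8.275 in⁴
Total I = 11.834 in⁴.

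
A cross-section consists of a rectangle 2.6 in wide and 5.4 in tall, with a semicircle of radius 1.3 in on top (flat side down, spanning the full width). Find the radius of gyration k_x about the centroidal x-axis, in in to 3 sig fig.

Split into non-overlapping primitives; take the origin at the lower-left of the bounding box.
Rectangular body: 2.6 × 5.4, A = 14.04 in², y = 2.7 in, Ī = 34.117 in⁴.
Semicircular cap: semicircle r = 1.3, A = 2.6546 in², y = 5.9517 in, Ī = 0.31348 in⁴.
Centroid: ȳ = ΣA·y / ΣA = 3.2171 in.
Transfer each piece to the centroidal x-axis using Ī + A·d² with d = y − 3.2171:
  rectangular body: d = -0.51706 in → contributes +37.871 in⁴
  semicircular cap: d = 2.7347 in → contributes +20.166 in⁴
Total I = 58.037 in⁴.
Radius of gyration: k = √(I/A) = √(58.037 / 16.695) = 1.8645 in.

k_x ≈ 1.86 in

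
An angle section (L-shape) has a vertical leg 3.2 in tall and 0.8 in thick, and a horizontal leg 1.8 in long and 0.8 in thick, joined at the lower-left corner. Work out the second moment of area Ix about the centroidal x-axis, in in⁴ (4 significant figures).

Ix ≈ 3.105 in⁴

Decompose the section into non-overlapping parts with the origin at the bottom-left of its bounding rectangle.
Vertical leg: 0.8 × 3.2, A = 2.56 in², y = 1.6 in, Ī = 2.18453 in⁴.
Horizontal leg (remainder): 1 × 0.8, A = 0.8 in², y = 0.4 in, Ī = 0.0426667 in⁴.
Centroid: ȳ = ΣA·y / ΣA = 1.31429 in.
Transfer each piece to the centroidal x-axis using Ī + A·d² with d = y − 1.31429:
  vertical leg: d = 0.285714 in → contributes +2.39351 in⁴
  horizontal leg (remainder): d = -0.914286 in → contributes +0.711401 in⁴
Total I = 3.10491 in⁴.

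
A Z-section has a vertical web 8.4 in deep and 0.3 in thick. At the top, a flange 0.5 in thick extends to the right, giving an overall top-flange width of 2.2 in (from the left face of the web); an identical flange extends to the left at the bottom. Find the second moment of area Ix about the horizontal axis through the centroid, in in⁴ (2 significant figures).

Ix ≈ 45 in⁴

Split into non-overlapping primitives; take the origin at the lower-left of the bounding box.
Web: 0.3 × 8.4, A = 2.52 in², y = 4.2 in, Ī = 14.82 in⁴.
Top flange (beyond web): 1.9 × 0.5, A = 0.95 in², y = 8.15 in, Ī = 0.01979 in⁴.
Bottom flange (beyond web): 1.9 × 0.5, A = 0.95 in², y = 0.25 in, Ī = 0.01979 in⁴.
Centroid: ȳ = ΣA·y / ΣA = 4.2 in.
Transfer each piece to the horizontal axis through the centroid using Ī + A·d² with d = y − 4.2:
  web: d = 0 in → contributes +14.82 in⁴
  top flange (beyond web): d = 3.95 in → contributes +14.84 in⁴
  bottom flange (beyond web): d = -3.95 in → contributes +14.84 in⁴
Total I = 44.5 in⁴.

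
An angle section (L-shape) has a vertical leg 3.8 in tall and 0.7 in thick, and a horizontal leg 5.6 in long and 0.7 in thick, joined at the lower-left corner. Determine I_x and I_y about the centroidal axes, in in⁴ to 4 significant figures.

I_x ≈ 6.940 in⁴, I_y ≈ 18.72 in⁴

Break the section into simple shapes (no overlaps), measuring from the bottom-left corner of the bounding box.
Vertical leg: 0.7 × 3.8, A = 2.66 in², y = 1.9 in, Ī = 3.20087 in⁴.
Horizontal leg (remainder): 4.9 × 0.7, A = 3.43 in², y = 0.35 in, Ī = 0.140058 in⁴.
Centroid: ȳ = ΣA·y / ΣA = 1.02701 in.
Transfer each piece to the centroidal x-axis using Ī + A·d² with d = y − 1.02701:
  vertical leg: d = 0.872989 in → contributes +5.22808 in⁴
  horizontal leg (remainder): d = -0.677011 in → contributes +1.71218 in⁴
Total I = 6.94026 in⁴.
For the y-axis: x̄ = 1.92701 in.
Repeating about the centroidal y-axis gives I_y = 18.7171 in⁴.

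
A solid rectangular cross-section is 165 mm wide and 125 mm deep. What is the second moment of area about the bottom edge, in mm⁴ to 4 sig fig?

The section: 165 × 125, A = 20 625 mm², y = 62.5 mm, Ī = 26 855 469 mm⁴.
Transfer it to the base of the section using Ī + A·d² with d = y − 0:
  the section: d = 62.5 mm → contributes +107 421 875 mm⁴
Total I = 107 421 875 mm⁴.

I_base ≈ 1.074 × 10⁸ mm⁴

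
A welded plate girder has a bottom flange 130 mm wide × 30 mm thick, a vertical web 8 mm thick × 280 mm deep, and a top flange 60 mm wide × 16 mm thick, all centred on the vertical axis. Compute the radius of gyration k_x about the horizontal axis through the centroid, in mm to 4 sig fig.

Treat the section as a set of non-overlapping primitives; coordinates are from the bounding-box lower-left.
Bottom plate: 130 × 30, A = 3 900 mm², y = 15 mm, Ī = 292 500 mm⁴.
Web plate: 8 × 280, A = 2 240 mm², y = 170 mm, Ī = 14 634 667 mm⁴.
Top plate: 60 × 16, A = 960 mm², y = 318 mm, Ī = 20 480 mm⁴.
Centroid: ȳ = ΣA·y / ΣA = 104.87 mm.
Transfer each piece to the horizontal axis through the centroid using Ī + A·d² with d = y − 104.87:
  bottom plate: d = -89.8704 mm → contributes +31 791 602 mm⁴
  web plate: d = 65.1296 mm → contributes +24 136 437 mm⁴
  top plate: d = 213.13 mm → contributes +43 627 728 mm⁴
Total I = 99 555 767 mm⁴.
Radius of gyration: k = √(I/A) = √(99 555 767 / 7 100) = 118.414 mm.

k_x ≈ 118.4 mm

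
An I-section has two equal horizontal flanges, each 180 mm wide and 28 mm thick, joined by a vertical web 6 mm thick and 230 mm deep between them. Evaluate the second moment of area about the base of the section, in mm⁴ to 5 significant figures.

Break the section into simple shapes (no overlaps), measuring from the bottom-left corner of the bounding box.
Bottom flange: 180 × 28, A = 5 040 mm², y = 14 mm, Ī = 329 280 mm⁴.
Web: 6 × 230, A = 1 380 mm², y = 143 mm, Ī = 6 083 500 mm⁴.
Top flange: 180 × 28, A = 5 040 mm², y = 272 mm, Ī = 329 280 mm⁴.
Transfer each piece to the bottom edge using Ī + A·d² with d = y − 0:
  bottom flange: d = 14 mm → contributes +1 317 120 mm⁴
  web: d = 143 mm → contributes +34 303 120 mm⁴
  top flange: d = 272 mm → contributes +373 208 640 mm⁴
Total I = 408 828 880 mm⁴.

I_base ≈ 4.0883 × 10⁸ mm⁴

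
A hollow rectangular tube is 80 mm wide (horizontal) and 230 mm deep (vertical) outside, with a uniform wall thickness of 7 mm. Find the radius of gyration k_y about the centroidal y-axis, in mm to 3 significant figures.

Break the section into simple shapes (no overlaps), measuring from the bottom-left corner of the bounding box.
Outer rectangle: 80 × 230, A = 18 400 mm², x = 40 mm, Ī = 9 813 333 mm⁴.
Inner void (subtracted): 66 × 216, A = 14 256 mm², x = 40 mm, Ī = 5 174 928 mm⁴.
By symmetry the centroid is at mid-width, x̄ = 40 mm.
All pieces are centred on the centroidal y-axis, so I = ΣĪ (holes subtracted) = 4 638 405 mm⁴.
Radius of gyration: k = √(I/A) = √(4 638 405 / 4 144) = 33.456 mm.

k_y ≈ 33.5 mm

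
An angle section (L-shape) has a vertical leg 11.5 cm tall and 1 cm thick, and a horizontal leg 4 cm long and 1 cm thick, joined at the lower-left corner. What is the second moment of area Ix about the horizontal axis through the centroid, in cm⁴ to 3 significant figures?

Ix ≈ 193 cm⁴

Split into non-overlapping primitives; take the origin at the lower-left of the bounding box.
Vertical leg: 1 × 11.5, A = 11.5 cm², y = 5.75 cm, Ī = 126.74 cm⁴.
Horizontal leg (remainder): 3 × 1, A = 3 cm², y = 0.5 cm, Ī = 0.25 cm⁴.
Centroid: ȳ = ΣA·y / ΣA = 4.6638 cm.
Transfer each piece to the horizontal axis through the centroid using Ī + A·d² with d = y − 4.6638:
  vertical leg: d = 1.0862 cm → contributes +140.31 cm⁴
  horizontal leg (remainder): d = -4.1638 cm → contributes +52.262 cm⁴
Total I = 192.57 cm⁴.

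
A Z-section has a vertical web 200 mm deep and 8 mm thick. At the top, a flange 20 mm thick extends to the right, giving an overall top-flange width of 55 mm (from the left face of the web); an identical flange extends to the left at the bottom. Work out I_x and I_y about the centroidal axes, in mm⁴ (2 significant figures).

I_x ≈ 2.1 × 10⁷ mm⁴, I_y ≈ 1.8 × 10⁶ mm⁴

Treat the section as a set of non-overlapping primitives; coordinates are from the bounding-box lower-left.
Web: 8 × 200, A = 1 600 mm², y = 100 mm, Ī = 5 333 333 mm⁴.
Top flange (beyond web): 47 × 20, A = 940 mm², y = 190 mm, Ī = 31 333 mm⁴.
Bottom flange (beyond web): 47 × 20, A = 940 mm², y = 10 mm, Ī = 31 333 mm⁴.
Centroid: ȳ = ΣA·y / ΣA = 100 mm.
Transfer each piece to the centroidal x-axis using Ī + A·d² with d = y − 100:
  web: d = 0 mm → contributes +5 333 333 mm⁴
  top flange (beyond web): d = 90 mm → contributes +7 645 333 mm⁴
  bottom flange (beyond web): d = -90 mm → contributes +7 645 333 mm⁴
Total I = 20 624 000 mm⁴.
For the y-axis: x̄ = 51 mm.
Repeating about the centroidal y-axis gives I_y = 1 776 360 mm⁴.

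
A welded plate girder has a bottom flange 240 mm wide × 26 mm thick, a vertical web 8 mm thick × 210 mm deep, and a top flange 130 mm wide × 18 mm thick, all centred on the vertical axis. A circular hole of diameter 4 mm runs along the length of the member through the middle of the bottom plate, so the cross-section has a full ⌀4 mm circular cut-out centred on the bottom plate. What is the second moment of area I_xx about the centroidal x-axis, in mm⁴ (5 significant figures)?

I_xx ≈ 1.0233 × 10⁸ mm⁴

Treat the section as a set of non-overlapping primitives; coordinates are from the bounding-box lower-left.
Bottom plate: 240 × 26, A = 6 240 mm², y = 13 mm, Ī = 351 520 mm⁴.
Web plate: 8 × 210, A = 1 680 mm², y = 131 mm, Ī = 6 174 000 mm⁴.
Top plate: 130 × 18, A = 2 340 mm², y = 245 mm, Ī = 63 180 mm⁴.
Hole (subtracted): ⌀4, A = 12.56637 mm², y = 13 mm, Ī = 12.56637 mm⁴.
Centroid: ȳ = ΣA·y / ΣA = 85.3225 mm.
Transfer each piece to the centroidal x-axis using Ī + A·d² with d = y − 85.3225:
  bottom plate: d = -72.3225 mm → contributes +32 990 113 mm⁴
  web plate: d = 45.6775 mm → contributes +9 679 209 mm⁴
  top plate: d = 159.6775 mm → contributes +59 725 937 mm⁴
  hole: d = -72.3225 mm → contributes −65741.52 mm⁴
Total I = 102 329 518 mm⁴.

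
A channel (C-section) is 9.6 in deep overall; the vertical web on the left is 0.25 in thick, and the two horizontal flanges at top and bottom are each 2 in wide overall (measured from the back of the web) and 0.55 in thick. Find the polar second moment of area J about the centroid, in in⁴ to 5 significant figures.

J ≈ 59.468 in⁴

Treat the section as a set of non-overlapping primitives; coordinates are from the bounding-box lower-left.
Web: 0.25 × 9.6, A = 2.4 in², y = 4.8 in, Ī = 18.432 in⁴.
Top flange (beyond web): 1.75 × 0.55, A = 0.9625 in², y = 9.325 in, Ī = 0.02426302 in⁴.
Bottom flange (beyond web): 1.75 × 0.55, A = 0.9625 in², y = 0.275 in, Ī = 0.02426302 in⁴.
By symmetry the centroid is at mid-height, ȳ = 4.8 in.
Transfer each piece to the centroidal x-axis using Ī + A·d² with d = y − 4.8:
  web: d = 0 in → contributes +18.432 in⁴
  top flange (beyond web): d = 4.525 in → contributes +19.73205 in⁴
  bottom flange (beyond web): d = -4.525 in → contributes +19.73205 in⁴
Total I = 57.8961 in⁴.
For the y-axis: x̄ = 0.5700867 in.
Repeating about the centroidal y-axis gives I_y = 1.571984 in⁴.
Polar second moment: J = I_x + I_y = 59.46809 in⁴.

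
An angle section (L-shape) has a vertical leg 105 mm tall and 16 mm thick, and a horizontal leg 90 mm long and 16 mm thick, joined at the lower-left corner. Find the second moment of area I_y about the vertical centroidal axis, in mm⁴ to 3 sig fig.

Split into non-overlapping primitives; take the origin at the lower-left of the bounding box.
Vertical leg: 16 × 105, A = 1 680 mm², x = 8 mm, Ī = 35 840 mm⁴.
Horizontal leg (remainder): 74 × 16, A = 1 184 mm², x = 53 mm, Ī = 540 299 mm⁴.
Centroid: x̄ = ΣA·x / ΣA = 26.603 mm.
Transfer each piece to the vertical centroidal axis using Ī + A·d² with d = x − 26.603:
  vertical leg: d = -18.603 mm → contributes +617 262 mm⁴
  horizontal leg (remainder): d = 26.397 mm → contributes +1 365 290 mm⁴
Total I = 1 982 552 mm⁴.

I_y ≈ 1.98 × 10⁶ mm⁴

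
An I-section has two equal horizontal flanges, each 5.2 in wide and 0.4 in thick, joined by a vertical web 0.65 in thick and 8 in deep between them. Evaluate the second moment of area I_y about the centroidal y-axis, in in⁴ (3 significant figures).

Break the section into simple shapes (no overlaps), measuring from the bottom-left corner of the bounding box.
Bottom flange: 5.2 × 0.4, A = 2.08 in², x = 2.6 in, Ī = 4.6869 in⁴.
Web: 0.65 × 8, A = 5.2 in², x = 2.6 in, Ī = 0.18308 in⁴.
Top flange: 5.2 × 0.4, A = 2.08 in², x = 2.6 in, Ī = 4.6869 in⁴.
By symmetry the centroid is at mid-width, x̄ = 2.6 in.
All pieces are centred on the centroidal y-axis, so I = ΣĪ = 9.557 in⁴.

I_y ≈ 9.56 in⁴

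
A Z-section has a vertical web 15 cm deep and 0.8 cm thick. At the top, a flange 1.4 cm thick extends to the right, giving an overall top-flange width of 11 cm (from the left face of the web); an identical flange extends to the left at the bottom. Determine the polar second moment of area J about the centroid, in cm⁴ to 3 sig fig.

J ≈ 2660 cm⁴

Decompose the section into non-overlapping parts with the origin at the bottom-left of its bounding rectangle.
Web: 0.8 × 15, A = 12 cm², y = 7.5 cm, Ī = 225 cm⁴.
Top flange (beyond web): 10.2 × 1.4, A = 14.28 cm², y = 14.3 cm, Ī = 2.3324 cm⁴.
Bottom flange (beyond web): 10.2 × 1.4, A = 14.28 cm², y = 0.7 cm, Ī = 2.3324 cm⁴.
Centroid: ȳ = ΣA·y / ΣA = 7.5 cm.
Transfer each piece to the centroidal x-axis using Ī + A·d² with d = y − 7.5:
  web: d = 0 cm → contributes +225 cm⁴
  top flange (beyond web): d = 6.8 cm → contributes +662.64 cm⁴
  bottom flange (beyond web): d = -6.8 cm → contributes +662.64 cm⁴
Total I = 1550.3 cm⁴.
For the y-axis: x̄ = 10.6 cm.
Repeating about the centroidal y-axis gives I_y = 1112.2 cm⁴.
Polar second moment: J = I_x + I_y = 2662.5 cm⁴.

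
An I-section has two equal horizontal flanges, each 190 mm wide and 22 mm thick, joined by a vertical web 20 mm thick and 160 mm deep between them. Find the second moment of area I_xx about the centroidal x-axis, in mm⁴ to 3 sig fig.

Break the section into simple shapes (no overlaps), measuring from the bottom-left corner of the bounding box.
Bottom flange: 190 × 22, A = 4 180 mm², y = 11 mm, Ī = 168 593 mm⁴.
Web: 20 × 160, A = 3 200 mm², y = 102 mm, Ī = 6 826 667 mm⁴.
Top flange: 190 × 22, A = 4 180 mm², y = 193 mm, Ī = 168 593 mm⁴.
By symmetry the centroid is at mid-height, ȳ = 102 mm.
Transfer each piece to the centroidal x-axis using Ī + A·d² with d = y − 102:
  bottom flange: d = -91 mm → contributes +34 783 173 mm⁴
  web: d = 0 mm → contributes +6 826 667 mm⁴
  top flange: d = 91 mm → contributes +34 783 173 mm⁴
Total I = 76 393 013 mm⁴.

I_xx ≈ 7.64 × 10⁷ mm⁴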